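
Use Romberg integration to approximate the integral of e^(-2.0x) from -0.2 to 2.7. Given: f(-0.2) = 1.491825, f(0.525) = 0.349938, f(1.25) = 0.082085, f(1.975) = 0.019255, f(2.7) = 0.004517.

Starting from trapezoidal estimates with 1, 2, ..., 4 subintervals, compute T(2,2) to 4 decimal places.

T(0,0) (trapezoid, 1 panel, h=2.9000): 2.169696
T(1,0) (trapezoid, 2 panels, h=1.4500): 1.203871
T(2,0) (trapezoid, 4 panels, h=0.7250): 0.869601
T(1,1) = 1.203871 + (1.203871 − 2.169696)/3 = 0.881929
T(2,1) = 0.869601 + (0.869601 − 1.203871)/3 = 0.758178
T(2,2) = 0.758178 + (0.758178 − 0.881929)/15 = 0.749928

0.7499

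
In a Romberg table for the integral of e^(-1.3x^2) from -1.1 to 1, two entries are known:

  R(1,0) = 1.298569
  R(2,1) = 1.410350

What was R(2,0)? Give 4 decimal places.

1.3824

From R(2,1) = (4·R(2,0) − R(1,0))/3, solve for R(2,0):
4·R(2,0) = 3·1.410350 + 1.298569 = 5.529619
R(2,0) = 1.382405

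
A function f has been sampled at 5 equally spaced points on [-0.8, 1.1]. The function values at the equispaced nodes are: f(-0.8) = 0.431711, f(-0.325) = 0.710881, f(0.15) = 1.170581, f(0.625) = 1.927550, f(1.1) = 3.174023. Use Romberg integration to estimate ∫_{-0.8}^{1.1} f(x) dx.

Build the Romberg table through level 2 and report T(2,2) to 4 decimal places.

T(0,0) (trapezoid, 1 panel, h=1.9000): 3.425447
T(1,0) (trapezoid, 2 panels, h=0.9500): 2.824776
T(2,0) (trapezoid, 4 panels, h=0.4750): 2.665643
T(1,1) = 2.824776 + (2.824776 − 3.425447)/3 = 2.624552
T(2,1) = 2.665643 + (2.665643 − 2.824776)/3 = 2.612599
T(2,2) = 2.612599 + (2.612599 − 2.624552)/15 = 2.611802

2.6118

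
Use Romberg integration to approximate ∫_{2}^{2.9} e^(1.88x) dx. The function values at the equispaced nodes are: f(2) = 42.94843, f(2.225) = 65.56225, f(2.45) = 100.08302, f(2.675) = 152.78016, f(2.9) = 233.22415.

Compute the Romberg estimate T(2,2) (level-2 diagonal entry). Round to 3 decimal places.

101.212

T(0,0) (trapezoid, 1 panel, h=0.9000): 124.27766
T(1,0) (trapezoid, 2 panels, h=0.4500): 107.17619
T(2,0) (trapezoid, 4 panels, h=0.2250): 102.71514
T(1,1) = 107.17619 + (107.17619 − 124.27766)/3 = 101.47570
T(2,1) = 102.71514 + (102.71514 − 107.17619)/3 = 101.22812
T(2,2) = 101.22812 + (101.22812 − 101.47570)/15 = 101.21161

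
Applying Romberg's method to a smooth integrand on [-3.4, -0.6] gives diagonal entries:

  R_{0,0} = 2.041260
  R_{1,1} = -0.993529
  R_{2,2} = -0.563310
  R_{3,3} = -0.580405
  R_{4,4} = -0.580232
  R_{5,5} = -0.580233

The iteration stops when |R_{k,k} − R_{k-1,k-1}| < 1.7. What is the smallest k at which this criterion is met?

k = 2

|R_{1,1} − R_{0,0}| = 3.034789 ≥ 1.7
|R_{2,2} − R_{1,1}| = 0.430219 < 1.7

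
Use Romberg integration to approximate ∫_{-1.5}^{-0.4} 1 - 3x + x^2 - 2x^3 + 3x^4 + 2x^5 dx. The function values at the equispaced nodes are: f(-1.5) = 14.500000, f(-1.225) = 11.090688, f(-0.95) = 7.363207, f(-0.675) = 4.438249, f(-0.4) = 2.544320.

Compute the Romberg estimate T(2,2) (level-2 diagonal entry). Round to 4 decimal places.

T(0,0) (trapezoid, 1 panel, h=1.1000): 9.374376
T(1,0) (trapezoid, 2 panels, h=0.5500): 8.736952
T(2,0) (trapezoid, 4 panels, h=0.2750): 8.638934
T(1,1) = 8.736952 + (8.736952 − 9.374376)/3 = 8.524477
T(2,1) = 8.638934 + (8.638934 − 8.736952)/3 = 8.606261
T(2,2) = 8.606261 + (8.606261 − 8.524477)/15 = 8.611713

8.6117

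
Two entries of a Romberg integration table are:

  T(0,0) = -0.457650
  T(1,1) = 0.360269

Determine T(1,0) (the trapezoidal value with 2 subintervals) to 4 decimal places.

0.1558

From T(1,1) = (4·T(1,0) − T(0,0))/3, solve for T(1,0):
4·T(1,0) = 3·0.360269 + (-0.457650) = 0.623157
T(1,0) = 0.155789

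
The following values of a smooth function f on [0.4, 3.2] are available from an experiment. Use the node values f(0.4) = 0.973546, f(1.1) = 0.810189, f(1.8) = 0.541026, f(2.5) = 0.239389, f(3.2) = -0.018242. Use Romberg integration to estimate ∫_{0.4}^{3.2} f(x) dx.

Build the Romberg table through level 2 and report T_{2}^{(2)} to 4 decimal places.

T_{0}^{(0)} (trapezoid, 1 panel, h=2.8000): 1.337426
T_{1}^{(0)} (trapezoid, 2 panels, h=1.4000): 1.426149
T_{2}^{(0)} (trapezoid, 4 panels, h=0.7000): 1.447779
T_{1}^{(1)} = 1.426149 + (1.426149 − 1.337426)/3 = 1.455723
T_{2}^{(1)} = 1.447779 + (1.447779 − 1.426149)/3 = 1.454989
T_{2}^{(2)} = 1.454989 + (1.454989 − 1.455723)/15 = 1.454940

1.4549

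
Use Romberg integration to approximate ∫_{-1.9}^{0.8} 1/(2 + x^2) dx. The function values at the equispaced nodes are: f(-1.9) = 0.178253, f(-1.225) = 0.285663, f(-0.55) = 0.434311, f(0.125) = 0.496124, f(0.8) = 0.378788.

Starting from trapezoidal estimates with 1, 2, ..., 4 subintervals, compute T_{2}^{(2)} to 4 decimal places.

1.0238

T_{0}^{(0)} (trapezoid, 1 panel, h=2.7000): 0.752005
T_{1}^{(0)} (trapezoid, 2 panels, h=1.3500): 0.962323
T_{2}^{(0)} (trapezoid, 4 panels, h=0.6750): 1.008867
T_{1}^{(1)} = 0.962323 + (0.962323 − 0.752005)/3 = 1.032429
T_{2}^{(1)} = 1.008867 + (1.008867 − 0.962323)/3 = 1.024382
T_{2}^{(2)} = 1.024382 + (1.024382 − 1.032429)/15 = 1.023846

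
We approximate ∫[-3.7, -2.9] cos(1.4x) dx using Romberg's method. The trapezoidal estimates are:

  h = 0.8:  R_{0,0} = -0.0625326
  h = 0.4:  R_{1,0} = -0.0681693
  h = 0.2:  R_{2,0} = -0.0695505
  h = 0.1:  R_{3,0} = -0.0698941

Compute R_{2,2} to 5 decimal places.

Richardson extrapolation on the trapezoidal column (denominator 4−1=3):
R_{1,1} = (4·(-0.0681693) − (-0.0625326)) / 3 = -0.0700482
R_{2,1} = -0.0695505 + (-0.0695505 − (-0.0681693))/3 = -0.0700109
R_{2,2} = (16·(-0.0700109) − (-0.0700482)) / 15 = -0.0700084

-0.07001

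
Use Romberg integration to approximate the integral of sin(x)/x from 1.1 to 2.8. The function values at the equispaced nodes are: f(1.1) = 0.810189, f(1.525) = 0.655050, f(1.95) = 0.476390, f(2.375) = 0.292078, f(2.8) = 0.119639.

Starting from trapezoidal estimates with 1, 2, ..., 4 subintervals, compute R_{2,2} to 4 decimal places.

R_{0,0} (trapezoid, 1 panel, h=1.7000): 0.790354
R_{1,0} (trapezoid, 2 panels, h=0.8500): 0.800108
R_{2,0} (trapezoid, 4 panels, h=0.4250): 0.802584
R_{1,1} = 0.800108 + (0.800108 − 0.790354)/3 = 0.803359
R_{2,1} = 0.802584 + (0.802584 − 0.800108)/3 = 0.803409
R_{2,2} = 0.803409 + (0.803409 − 0.803359)/15 = 0.803412

0.8034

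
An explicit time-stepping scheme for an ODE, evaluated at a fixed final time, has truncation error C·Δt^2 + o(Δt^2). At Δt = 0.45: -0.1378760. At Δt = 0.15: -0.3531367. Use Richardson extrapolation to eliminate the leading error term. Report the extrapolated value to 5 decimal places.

-0.38004

The leading error scales as Δt^2; refining by a factor of 3 reduces it by 3^2 = 9.
Extrapolated value = (9·A(Δt/3) − A(Δt)) / (9 − 1)
= (9·(-0.3531367) − (-0.1378760)) / 8
= -3.0403543 / 8 = -0.3800443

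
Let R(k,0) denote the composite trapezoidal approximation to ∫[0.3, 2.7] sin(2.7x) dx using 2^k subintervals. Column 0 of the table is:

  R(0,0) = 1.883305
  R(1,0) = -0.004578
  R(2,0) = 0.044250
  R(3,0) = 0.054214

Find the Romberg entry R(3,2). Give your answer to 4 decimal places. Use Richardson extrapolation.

0.0573

Richardson extrapolation on the trapezoidal column (denominator 4−1=3):
R(2,1) = 0.044250 + (0.044250 − (-0.004578))/3 = 0.060526
R(3,1) = 0.054214 + (0.054214 − 0.044250)/3 = 0.057535
R(3,2) = (16·0.057535 − 0.060526) / 15 = 0.057336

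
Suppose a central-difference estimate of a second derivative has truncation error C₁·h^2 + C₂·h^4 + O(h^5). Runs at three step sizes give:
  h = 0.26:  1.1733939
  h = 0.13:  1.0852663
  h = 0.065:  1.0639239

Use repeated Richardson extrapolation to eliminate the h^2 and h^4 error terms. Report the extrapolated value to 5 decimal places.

1.05687

First eliminate the h^2 term (factor 2^2 = 4):
  B₁ = (4·1.0852663 − 1.1733939)/3 = 1.0558904
  B₂ = (4·1.0639239 − 1.0852663)/3 = 1.0568098
Then eliminate the h^4 term (factor 2^4 = 16):
  (16·1.0568098 − 1.0558904)/15 = 1.0568711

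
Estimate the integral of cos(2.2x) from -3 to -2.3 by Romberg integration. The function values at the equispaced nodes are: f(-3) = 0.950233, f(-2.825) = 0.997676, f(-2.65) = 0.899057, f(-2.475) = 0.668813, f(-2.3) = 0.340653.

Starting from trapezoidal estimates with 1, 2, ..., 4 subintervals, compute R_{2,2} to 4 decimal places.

0.5690

R_{0,0} (trapezoid, 1 panel, h=0.7000): 0.451810
R_{1,0} (trapezoid, 2 panels, h=0.3500): 0.540575
R_{2,0} (trapezoid, 4 panels, h=0.1750): 0.561923
R_{1,1} = 0.540575 + (0.540575 − 0.451810)/3 = 0.570163
R_{2,1} = 0.561923 + (0.561923 − 0.540575)/3 = 0.569039
R_{2,2} = 0.569039 + (0.569039 − 0.570163)/15 = 0.568964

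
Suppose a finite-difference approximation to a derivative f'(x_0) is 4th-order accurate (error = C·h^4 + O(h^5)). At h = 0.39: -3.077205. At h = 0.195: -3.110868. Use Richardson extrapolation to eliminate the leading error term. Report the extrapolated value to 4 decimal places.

The leading error scales as h^4; refining by a factor of 2 reduces it by 2^4 = 16.
Extrapolated value = (16·A(h/2) − A(h)) / (16 − 1)
= (16·(-3.110868) − (-3.077205)) / 15
= -46.696683 / 15 = -3.113112

-3.1131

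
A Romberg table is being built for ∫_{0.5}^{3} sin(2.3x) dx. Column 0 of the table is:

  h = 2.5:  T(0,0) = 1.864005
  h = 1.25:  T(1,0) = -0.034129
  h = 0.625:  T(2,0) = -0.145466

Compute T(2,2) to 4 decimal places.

-0.1503

T(1,1) = (4·(-0.034129) − 1.864005) / 3 = -0.666840
T(2,1) = -0.145466 + (-0.145466 − (-0.034129))/3 = -0.182578
T(2,2) = -0.182578 + (-0.182578 − (-0.666840))/15 = -0.150294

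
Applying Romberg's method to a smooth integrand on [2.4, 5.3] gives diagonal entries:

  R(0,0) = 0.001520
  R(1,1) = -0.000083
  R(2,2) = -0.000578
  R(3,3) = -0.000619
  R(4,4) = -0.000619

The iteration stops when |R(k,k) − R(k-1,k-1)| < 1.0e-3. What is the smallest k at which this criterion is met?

k = 2

|R(1,1) − R(0,0)| = 0.001603 ≥ 1.0e-3
|R(2,2) − R(1,1)| = 0.000495 < 1.0e-3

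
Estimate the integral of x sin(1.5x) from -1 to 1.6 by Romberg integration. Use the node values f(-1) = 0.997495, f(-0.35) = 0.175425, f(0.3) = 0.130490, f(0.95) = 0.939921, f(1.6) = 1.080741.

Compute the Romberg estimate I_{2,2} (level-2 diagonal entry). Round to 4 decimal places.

I_{0,0} (trapezoid, 1 panel, h=2.6000): 2.701707
I_{1,0} (trapezoid, 2 panels, h=1.3000): 1.520490
I_{2,0} (trapezoid, 4 panels, h=0.6500): 1.485220
I_{1,1} = 1.520490 + (1.520490 − 2.701707)/3 = 1.126751
I_{2,1} = 1.485220 + (1.485220 − 1.520490)/3 = 1.473463
I_{2,2} = 1.473463 + (1.473463 − 1.126751)/15 = 1.496577

1.4966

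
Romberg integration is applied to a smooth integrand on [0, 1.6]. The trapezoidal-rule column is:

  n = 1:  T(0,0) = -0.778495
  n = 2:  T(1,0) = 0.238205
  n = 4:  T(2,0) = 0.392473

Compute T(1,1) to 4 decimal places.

0.5771

Richardson extrapolation on the trapezoidal column (denominator 4−1=3):
T(1,1) = 0.238205 + (0.238205 − (-0.778495))/3 = 0.577105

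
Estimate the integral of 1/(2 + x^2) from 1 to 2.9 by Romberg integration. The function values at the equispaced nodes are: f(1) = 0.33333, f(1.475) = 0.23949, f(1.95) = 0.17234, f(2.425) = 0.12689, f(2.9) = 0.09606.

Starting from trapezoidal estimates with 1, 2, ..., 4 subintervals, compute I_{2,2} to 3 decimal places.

I_{0,0} (trapezoid, 1 panel, h=1.9000): 0.40792
I_{1,0} (trapezoid, 2 panels, h=0.9500): 0.36768
I_{2,0} (trapezoid, 4 panels, h=0.4750): 0.35787
I_{1,1} = 0.36768 + (0.36768 − 0.40792)/3 = 0.35427
I_{2,1} = 0.35787 + (0.35787 − 0.36768)/3 = 0.35460
I_{2,2} = 0.35460 + (0.35460 − 0.35427)/15 = 0.35462

0.355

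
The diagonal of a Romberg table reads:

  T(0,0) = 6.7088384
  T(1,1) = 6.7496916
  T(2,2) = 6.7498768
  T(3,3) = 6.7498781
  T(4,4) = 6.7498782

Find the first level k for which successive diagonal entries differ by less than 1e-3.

|T(1,1) − T(0,0)| = 0.0408532 ≥ 1e-3
|T(2,2) − T(1,1)| = 0.0001852 < 1e-3

k = 2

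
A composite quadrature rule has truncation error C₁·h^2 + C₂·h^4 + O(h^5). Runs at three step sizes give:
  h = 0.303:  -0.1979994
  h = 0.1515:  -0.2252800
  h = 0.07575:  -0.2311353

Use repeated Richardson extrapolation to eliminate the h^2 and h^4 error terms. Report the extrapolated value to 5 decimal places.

First eliminate the h^2 term (factor 2^2 = 4):
  B₁ = (4·(-0.2252800) − (-0.1979994))/3 = -0.2343735
  B₂ = (4·(-0.2311353) − (-0.2252800))/3 = -0.2330871
Then eliminate the h^4 term (factor 2^4 = 16):
  (16·(-0.2330871) − (-0.2343735))/15 = -0.2330013

-0.23300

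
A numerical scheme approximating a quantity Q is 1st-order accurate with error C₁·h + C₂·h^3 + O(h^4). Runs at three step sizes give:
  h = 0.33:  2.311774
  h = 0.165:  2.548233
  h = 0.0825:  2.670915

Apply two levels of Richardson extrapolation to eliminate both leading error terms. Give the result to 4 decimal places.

2.7949

First eliminate the h term (factor 2^1 = 2):
  B₁ = (2·2.548233 − 2.311774)/1 = 2.784692
  B₂ = (2·2.670915 − 2.548233)/1 = 2.793597
Then eliminate the h^3 term (factor 2^3 = 8):
  (8·2.793597 − 2.784692)/7 = 2.794869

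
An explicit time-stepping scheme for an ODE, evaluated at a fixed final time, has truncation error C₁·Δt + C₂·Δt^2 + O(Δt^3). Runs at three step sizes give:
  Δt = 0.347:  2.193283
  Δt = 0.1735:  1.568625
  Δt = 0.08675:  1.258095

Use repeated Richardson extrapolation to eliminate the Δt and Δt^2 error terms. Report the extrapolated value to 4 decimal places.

First eliminate the Δt term (factor 2^1 = 2):
  B₁ = (2·1.568625 − 2.193283)/1 = 0.943967
  B₂ = (2·1.258095 − 1.568625)/1 = 0.947565
Then eliminate the Δt^2 term (factor 2^2 = 4):
  (4·0.947565 − 0.943967)/3 = 0.948764

0.9488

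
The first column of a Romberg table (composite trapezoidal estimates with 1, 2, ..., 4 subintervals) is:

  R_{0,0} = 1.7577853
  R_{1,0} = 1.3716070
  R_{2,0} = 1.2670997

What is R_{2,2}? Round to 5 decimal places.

1.23156

Richardson extrapolation on the trapezoidal column (denominator 4−1=3):
R_{1,1} = (4·1.3716070 − 1.7577853) / 3 = 1.2428809
R_{2,1} = 1.2670997 + (1.2670997 − 1.3716070)/3 = 1.2322639
R_{2,2} = 1.2322639 + (1.2322639 − 1.2428809)/15 = 1.2315561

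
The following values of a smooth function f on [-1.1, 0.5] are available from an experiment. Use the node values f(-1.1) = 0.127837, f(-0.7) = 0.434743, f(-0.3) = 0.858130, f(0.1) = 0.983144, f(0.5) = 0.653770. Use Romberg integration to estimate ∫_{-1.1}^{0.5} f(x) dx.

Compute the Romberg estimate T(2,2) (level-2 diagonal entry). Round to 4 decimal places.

1.0870

T(0,0) (trapezoid, 1 panel, h=1.6000): 0.625286
T(1,0) (trapezoid, 2 panels, h=0.8000): 0.999147
T(2,0) (trapezoid, 4 panels, h=0.4000): 1.066728
T(1,1) = 0.999147 + (0.999147 − 0.625286)/3 = 1.123767
T(2,1) = 1.066728 + (1.066728 − 0.999147)/3 = 1.089255
T(2,2) = 1.089255 + (1.089255 − 1.123767)/15 = 1.086954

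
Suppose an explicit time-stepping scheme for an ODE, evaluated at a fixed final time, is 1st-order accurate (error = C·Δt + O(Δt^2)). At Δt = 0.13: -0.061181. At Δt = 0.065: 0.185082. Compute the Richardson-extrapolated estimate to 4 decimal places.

Extrapolated value = (2·A(Δt/2) − A(Δt)) / (2 − 1)
= (2·0.185082 − (-0.061181)) / 1
= 0.431345 / 1 = 0.431345

0.4313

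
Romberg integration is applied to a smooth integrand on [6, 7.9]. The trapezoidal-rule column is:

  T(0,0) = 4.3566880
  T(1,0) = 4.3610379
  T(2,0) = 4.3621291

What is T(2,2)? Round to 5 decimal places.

4.36249

Richardson extrapolation on the trapezoidal column (denominator 4−1=3):
T(1,1) = 4.3610379 + (4.3610379 − 4.3566880)/3 = 4.3624879
T(2,1) = (4·4.3621291 − 4.3610379) / 3 = 4.3624928
T(2,2) = (16·4.3624928 − 4.3624879) / 15 = 4.3624931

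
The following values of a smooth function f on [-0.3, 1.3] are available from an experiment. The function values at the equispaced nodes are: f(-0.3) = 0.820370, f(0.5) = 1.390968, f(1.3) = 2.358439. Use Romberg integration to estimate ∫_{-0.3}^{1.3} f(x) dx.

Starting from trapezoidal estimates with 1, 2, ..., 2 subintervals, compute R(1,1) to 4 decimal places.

R(0,0) (trapezoid, 1 panel, h=1.6000): 2.543047
R(1,0) (trapezoid, 2 panels, h=0.8000): 2.384298
R(1,1) = 2.384298 + (2.384298 − 2.543047)/3 = 2.331382

2.3314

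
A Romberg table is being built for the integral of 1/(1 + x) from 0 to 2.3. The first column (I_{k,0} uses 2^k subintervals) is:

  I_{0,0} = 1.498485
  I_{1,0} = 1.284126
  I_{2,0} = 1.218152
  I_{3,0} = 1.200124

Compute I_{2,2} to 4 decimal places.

1.1951

Richardson extrapolation on the trapezoidal column (denominator 4−1=3):
I_{1,1} = 1.284126 + (1.284126 − 1.498485)/3 = 1.212673
I_{2,1} = 1.218152 + (1.218152 − 1.284126)/3 = 1.196161
I_{2,2} = (16·1.196161 − 1.212673) / 15 = 1.195060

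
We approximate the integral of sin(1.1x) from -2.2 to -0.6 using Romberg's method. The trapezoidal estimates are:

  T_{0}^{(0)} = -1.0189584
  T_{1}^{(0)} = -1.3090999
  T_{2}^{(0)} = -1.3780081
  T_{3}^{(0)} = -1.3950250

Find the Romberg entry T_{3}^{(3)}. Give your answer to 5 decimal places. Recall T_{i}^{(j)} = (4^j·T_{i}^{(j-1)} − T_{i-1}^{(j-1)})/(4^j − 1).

Richardson extrapolation on the trapezoidal column (denominator 4−1=3):
T_{1}^{(1)} = (4·(-1.3090999) − (-1.0189584)) / 3 = -1.4058137
T_{2}^{(1)} = -1.3780081 + (-1.3780081 − (-1.3090999))/3 = -1.4009775
T_{3}^{(1)} = (4·(-1.3950250) − (-1.3780081)) / 3 = -1.4006973
T_{2}^{(2)} = -1.4009775 + (-1.4009775 − (-1.4058137))/15 = -1.4006551
T_{3}^{(2)} = -1.4006973 + (-1.4006973 − (-1.4009775))/15 = -1.4006786
T_{3}^{(3)} = (64·(-1.4006786) − (-1.4006551)) / 63 = -1.4006790

-1.40068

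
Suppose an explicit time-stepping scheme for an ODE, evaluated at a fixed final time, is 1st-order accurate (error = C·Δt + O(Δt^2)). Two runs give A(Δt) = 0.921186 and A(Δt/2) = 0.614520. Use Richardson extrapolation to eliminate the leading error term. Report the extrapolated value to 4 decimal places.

0.3079

The leading error scales as Δt; refining by a factor of 2 reduces it by 2^1 = 2.
Extrapolated value = (2·A(Δt/2) − A(Δt)) / (2 − 1)
= (2·0.614520 − 0.921186) / 1
= 0.307854 / 1 = 0.307854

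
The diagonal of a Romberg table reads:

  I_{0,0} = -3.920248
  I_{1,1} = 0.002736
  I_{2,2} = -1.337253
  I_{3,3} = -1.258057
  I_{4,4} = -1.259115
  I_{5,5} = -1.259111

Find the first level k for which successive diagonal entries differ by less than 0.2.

|I_{1,1} − I_{0,0}| = 3.922984 ≥ 0.2
|I_{2,2} − I_{1,1}| = 1.339989 ≥ 0.2
|I_{3,3} − I_{2,2}| = 0.079196 < 0.2

k = 3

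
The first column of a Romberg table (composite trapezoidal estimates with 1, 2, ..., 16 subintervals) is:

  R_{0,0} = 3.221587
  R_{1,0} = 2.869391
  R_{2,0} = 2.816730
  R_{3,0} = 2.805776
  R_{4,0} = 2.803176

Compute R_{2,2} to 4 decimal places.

2.8023

R_{1,1} = 2.869391 + (2.869391 − 3.221587)/3 = 2.751992
R_{2,1} = (4·2.816730 − 2.869391) / 3 = 2.799176
R_{2,2} = 2.799176 + (2.799176 − 2.751992)/15 = 2.802322
(Column j=1 coincides with Simpson's rule on the same nodes.)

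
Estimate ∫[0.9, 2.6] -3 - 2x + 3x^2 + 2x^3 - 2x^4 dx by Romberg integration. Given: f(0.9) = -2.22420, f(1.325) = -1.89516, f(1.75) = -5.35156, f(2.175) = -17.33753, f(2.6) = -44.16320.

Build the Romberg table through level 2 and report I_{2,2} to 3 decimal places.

-18.972

I_{0,0} (trapezoid, 1 panel, h=1.7000): -39.42929
I_{1,0} (trapezoid, 2 panels, h=0.8500): -24.26347
I_{2,0} (trapezoid, 4 panels, h=0.4250): -20.30563
I_{1,1} = -24.26347 + (-24.26347 − (-39.42929))/3 = -19.20820
I_{2,1} = -20.30563 + (-20.30563 − (-24.26347))/3 = -18.98635
I_{2,2} = -18.98635 + (-18.98635 − (-19.20820))/15 = -18.97156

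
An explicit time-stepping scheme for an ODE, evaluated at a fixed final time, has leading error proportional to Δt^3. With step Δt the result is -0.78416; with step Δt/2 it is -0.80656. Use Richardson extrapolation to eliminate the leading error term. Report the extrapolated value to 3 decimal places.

-0.810

The leading error scales as Δt^3; refining by a factor of 2 reduces it by 2^3 = 8.
Extrapolated value = (8·A(Δt/2) − A(Δt)) / (8 − 1)
= (8·(-0.80656) − (-0.78416)) / 7
= -5.66832 / 7 = -0.80976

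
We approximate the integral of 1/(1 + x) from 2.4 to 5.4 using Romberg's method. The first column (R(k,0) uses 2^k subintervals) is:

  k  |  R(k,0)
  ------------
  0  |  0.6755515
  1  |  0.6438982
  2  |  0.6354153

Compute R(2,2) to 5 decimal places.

0.63254

Richardson extrapolation on the trapezoidal column (denominator 4−1=3):
R(1,1) = (4·0.6438982 − 0.6755515) / 3 = 0.6333471
R(2,1) = 0.6354153 + (0.6354153 − 0.6438982)/3 = 0.6325877
R(2,2) = 0.6325877 + (0.6325877 − 0.6333471)/15 = 0.6325371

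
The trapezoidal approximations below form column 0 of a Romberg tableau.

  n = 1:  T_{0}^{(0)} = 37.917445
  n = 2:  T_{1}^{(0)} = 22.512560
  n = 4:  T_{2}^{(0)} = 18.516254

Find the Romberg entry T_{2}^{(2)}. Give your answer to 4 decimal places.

17.1713

T_{1}^{(1)} = (4·22.512560 − 37.917445) / 3 = 17.377598
T_{2}^{(1)} = (4·18.516254 − 22.512560) / 3 = 17.184152
T_{2}^{(2)} = (16·17.184152 − 17.377598) / 15 = 17.171256
(Column j=1 coincides with Simpson's rule on the same nodes.)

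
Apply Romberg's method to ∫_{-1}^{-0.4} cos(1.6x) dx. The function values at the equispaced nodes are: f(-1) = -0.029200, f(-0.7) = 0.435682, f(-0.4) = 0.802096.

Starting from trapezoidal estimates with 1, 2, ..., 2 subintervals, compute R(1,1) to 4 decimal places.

0.2516

R(0,0) (trapezoid, 1 panel, h=0.6000): 0.231869
R(1,0) (trapezoid, 2 panels, h=0.3000): 0.246639
R(1,1) = 0.246639 + (0.246639 − 0.231869)/3 = 0.251562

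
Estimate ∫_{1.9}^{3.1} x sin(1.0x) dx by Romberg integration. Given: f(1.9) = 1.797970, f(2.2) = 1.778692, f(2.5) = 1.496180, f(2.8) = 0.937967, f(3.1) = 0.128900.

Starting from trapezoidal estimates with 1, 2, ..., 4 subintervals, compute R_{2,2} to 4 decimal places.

R_{0,0} (trapezoid, 1 panel, h=1.2000): 1.156122
R_{1,0} (trapezoid, 2 panels, h=0.6000): 1.475769
R_{2,0} (trapezoid, 4 panels, h=0.3000): 1.552882
R_{1,1} = 1.475769 + (1.475769 − 1.156122)/3 = 1.582318
R_{2,1} = 1.552882 + (1.552882 − 1.475769)/3 = 1.578586
R_{2,2} = 1.578586 + (1.578586 − 1.582318)/15 = 1.578337

1.5783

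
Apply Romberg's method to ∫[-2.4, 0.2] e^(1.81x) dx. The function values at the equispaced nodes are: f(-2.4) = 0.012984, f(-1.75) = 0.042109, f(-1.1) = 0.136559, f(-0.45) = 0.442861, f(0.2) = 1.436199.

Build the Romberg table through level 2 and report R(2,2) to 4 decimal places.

0.7887

R(0,0) (trapezoid, 1 panel, h=2.6000): 1.883938
R(1,0) (trapezoid, 2 panels, h=1.3000): 1.119496
R(2,0) (trapezoid, 4 panels, h=0.6500): 0.874978
R(1,1) = 1.119496 + (1.119496 − 1.883938)/3 = 0.864682
R(2,1) = 0.874978 + (0.874978 − 1.119496)/3 = 0.793472
R(2,2) = 0.793472 + (0.793472 − 0.864682)/15 = 0.788725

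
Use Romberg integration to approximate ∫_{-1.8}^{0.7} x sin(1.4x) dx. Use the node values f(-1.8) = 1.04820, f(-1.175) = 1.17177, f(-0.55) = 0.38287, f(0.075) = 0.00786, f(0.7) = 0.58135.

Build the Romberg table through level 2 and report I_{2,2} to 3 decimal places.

1.493

I_{0,0} (trapezoid, 1 panel, h=2.5000): 2.03694
I_{1,0} (trapezoid, 2 panels, h=1.2500): 1.49706
I_{2,0} (trapezoid, 4 panels, h=0.6250): 1.48580
I_{1,1} = 1.49706 + (1.49706 − 2.03694)/3 = 1.31710
I_{2,1} = 1.48580 + (1.48580 − 1.49706)/3 = 1.48205
I_{2,2} = 1.48205 + (1.48205 − 1.31710)/15 = 1.49305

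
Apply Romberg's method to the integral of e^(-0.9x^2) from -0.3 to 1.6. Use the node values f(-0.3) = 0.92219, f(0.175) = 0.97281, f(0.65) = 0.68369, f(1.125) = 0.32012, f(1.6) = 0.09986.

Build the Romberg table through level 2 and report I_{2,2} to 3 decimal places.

I_{0,0} (trapezoid, 1 panel, h=1.9000): 0.97095
I_{1,0} (trapezoid, 2 panels, h=0.9500): 1.13498
I_{2,0} (trapezoid, 4 panels, h=0.4750): 1.18163
I_{1,1} = 1.13498 + (1.13498 − 0.97095)/3 = 1.18966
I_{2,1} = 1.18163 + (1.18163 − 1.13498)/3 = 1.19718
I_{2,2} = 1.19718 + (1.19718 − 1.18966)/15 = 1.19768

1.198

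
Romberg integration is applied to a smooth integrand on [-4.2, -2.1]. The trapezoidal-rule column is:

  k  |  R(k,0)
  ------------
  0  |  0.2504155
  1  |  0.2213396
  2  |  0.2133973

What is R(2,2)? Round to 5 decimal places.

Richardson extrapolation on the trapezoidal column (denominator 4−1=3):
R(1,1) = 0.2213396 + (0.2213396 − 0.2504155)/3 = 0.2116476
R(2,1) = 0.2133973 + (0.2133973 − 0.2213396)/3 = 0.2107499
R(2,2) = 0.2107499 + (0.2107499 − 0.2116476)/15 = 0.2106901

0.21069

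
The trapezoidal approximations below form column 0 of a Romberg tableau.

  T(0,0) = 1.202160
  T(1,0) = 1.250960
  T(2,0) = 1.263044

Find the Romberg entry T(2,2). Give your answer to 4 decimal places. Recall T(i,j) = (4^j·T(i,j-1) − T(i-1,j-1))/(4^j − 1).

T(1,1) = (4·1.250960 − 1.202160) / 3 = 1.267227
T(2,1) = 1.263044 + (1.263044 − 1.250960)/3 = 1.267072
T(2,2) = 1.267072 + (1.267072 − 1.267227)/15 = 1.267062

1.2671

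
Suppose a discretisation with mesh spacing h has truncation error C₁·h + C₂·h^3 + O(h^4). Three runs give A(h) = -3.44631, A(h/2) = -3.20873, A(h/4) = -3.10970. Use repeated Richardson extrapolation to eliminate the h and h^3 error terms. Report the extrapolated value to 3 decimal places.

-3.016

First eliminate the h term (factor 2^1 = 2):
  B₁ = (2·(-3.20873) − (-3.44631))/1 = -2.97115
  B₂ = (2·(-3.10970) − (-3.20873))/1 = -3.01067
Then eliminate the h^3 term (factor 2^3 = 8):
  (8·(-3.01067) − (-2.97115))/7 = -3.01632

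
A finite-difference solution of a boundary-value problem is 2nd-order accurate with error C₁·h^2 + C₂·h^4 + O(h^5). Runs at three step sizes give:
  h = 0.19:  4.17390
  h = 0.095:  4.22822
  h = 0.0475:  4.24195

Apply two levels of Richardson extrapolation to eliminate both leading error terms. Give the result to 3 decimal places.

4.247

First eliminate the h^2 term (factor 2^2 = 4):
  B₁ = (4·4.22822 − 4.17390)/3 = 4.24633
  B₂ = (4·4.24195 − 4.22822)/3 = 4.24653
Then eliminate the h^4 term (factor 2^4 = 16):
  (16·4.24653 − 4.24633)/15 = 4.24654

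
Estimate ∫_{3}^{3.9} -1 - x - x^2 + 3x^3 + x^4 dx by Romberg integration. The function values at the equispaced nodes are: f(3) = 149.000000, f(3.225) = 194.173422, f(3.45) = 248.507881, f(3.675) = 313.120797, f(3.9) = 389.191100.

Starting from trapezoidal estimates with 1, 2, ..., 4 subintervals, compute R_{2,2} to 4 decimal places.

R_{0,0} (trapezoid, 1 panel, h=0.9000): 242.185995
R_{1,0} (trapezoid, 2 panels, h=0.4500): 232.921544
R_{2,0} (trapezoid, 4 panels, h=0.2250): 230.601971
R_{1,1} = 232.921544 + (232.921544 − 242.185995)/3 = 229.833394
R_{2,1} = 230.601971 + (230.601971 − 232.921544)/3 = 229.828780
R_{2,2} = 229.828780 + (229.828780 − 229.833394)/15 = 229.828472

229.8285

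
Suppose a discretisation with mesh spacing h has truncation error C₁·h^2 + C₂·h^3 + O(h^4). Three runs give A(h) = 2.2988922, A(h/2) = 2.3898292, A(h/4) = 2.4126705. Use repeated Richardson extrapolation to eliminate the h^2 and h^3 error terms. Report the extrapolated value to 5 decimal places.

First eliminate the h^2 term (factor 2^2 = 4):
  B₁ = (4·2.3898292 − 2.2988922)/3 = 2.4201415
  B₂ = (4·2.4126705 − 2.3898292)/3 = 2.4202843
Then eliminate the h^3 term (factor 2^3 = 8):
  (8·2.4202843 − 2.4201415)/7 = 2.4203047

2.42030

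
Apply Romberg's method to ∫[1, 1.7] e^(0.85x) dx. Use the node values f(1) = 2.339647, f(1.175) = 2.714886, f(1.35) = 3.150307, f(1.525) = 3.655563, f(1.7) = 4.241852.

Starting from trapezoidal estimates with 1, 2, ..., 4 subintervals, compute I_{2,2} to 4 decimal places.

2.2379

I_{0,0} (trapezoid, 1 panel, h=0.7000): 2.303525
I_{1,0} (trapezoid, 2 panels, h=0.3500): 2.254370
I_{2,0} (trapezoid, 4 panels, h=0.1750): 2.242013
I_{1,1} = 2.254370 + (2.254370 − 2.303525)/3 = 2.237985
I_{2,1} = 2.242013 + (2.242013 − 2.254370)/3 = 2.237894
I_{2,2} = 2.237894 + (2.237894 − 2.237985)/15 = 2.237888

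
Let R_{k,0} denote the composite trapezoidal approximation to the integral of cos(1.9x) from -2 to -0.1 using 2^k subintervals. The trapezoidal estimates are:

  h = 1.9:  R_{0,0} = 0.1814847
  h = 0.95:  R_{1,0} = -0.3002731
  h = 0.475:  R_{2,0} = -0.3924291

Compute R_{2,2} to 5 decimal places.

Richardson extrapolation on the trapezoidal column (denominator 4−1=3):
R_{1,1} = (4·(-0.3002731) − 0.1814847) / 3 = -0.4608590
R_{2,1} = (4·(-0.3924291) − (-0.3002731)) / 3 = -0.4231478
R_{2,2} = (16·(-0.4231478) − (-0.4608590)) / 15 = -0.4206337
(Column j=1 coincides with Simpson's rule on the same nodes.)

-0.42063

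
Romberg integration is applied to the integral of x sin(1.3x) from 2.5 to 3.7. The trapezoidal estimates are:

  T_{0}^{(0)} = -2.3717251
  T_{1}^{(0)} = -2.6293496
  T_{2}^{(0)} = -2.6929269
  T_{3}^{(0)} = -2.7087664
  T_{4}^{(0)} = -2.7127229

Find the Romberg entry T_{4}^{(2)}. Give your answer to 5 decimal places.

T_{3}^{(1)} = -2.7087664 + (-2.7087664 − (-2.6929269))/3 = -2.7140462
T_{4}^{(1)} = (4·(-2.7127229) − (-2.7087664)) / 3 = -2.7140417
T_{4}^{(2)} = (16·(-2.7140417) − (-2.7140462)) / 15 = -2.7140414

-2.71404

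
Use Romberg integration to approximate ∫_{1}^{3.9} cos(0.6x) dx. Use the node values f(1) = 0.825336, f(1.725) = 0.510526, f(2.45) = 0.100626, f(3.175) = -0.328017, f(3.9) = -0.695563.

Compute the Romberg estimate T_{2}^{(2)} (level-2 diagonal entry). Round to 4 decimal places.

T_{0}^{(0)} (trapezoid, 1 panel, h=2.9000): 0.188171
T_{1}^{(0)} (trapezoid, 2 panels, h=1.4500): 0.239993
T_{2}^{(0)} (trapezoid, 4 panels, h=0.7250): 0.252316
T_{1}^{(1)} = 0.239993 + (0.239993 − 0.188171)/3 = 0.257267
T_{2}^{(1)} = 0.252316 + (0.252316 − 0.239993)/3 = 0.256424
T_{2}^{(2)} = 0.256424 + (0.256424 − 0.257267)/15 = 0.256368

0.2564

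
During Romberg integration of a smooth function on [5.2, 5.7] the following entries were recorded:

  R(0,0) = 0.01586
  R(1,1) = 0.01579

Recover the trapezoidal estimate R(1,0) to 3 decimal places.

From R(1,1) = (4·R(1,0) − R(0,0))/3, solve for R(1,0):
4·R(1,0) = 3·0.01579 + 0.01586 = 0.06323
R(1,0) = 0.01581

0.016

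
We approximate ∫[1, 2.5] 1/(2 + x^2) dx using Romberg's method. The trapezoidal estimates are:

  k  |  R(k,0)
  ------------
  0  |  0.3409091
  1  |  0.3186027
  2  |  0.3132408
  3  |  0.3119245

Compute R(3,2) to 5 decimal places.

R(2,1) = 0.3132408 + (0.3132408 − 0.3186027)/3 = 0.3114535
R(3,1) = 0.3119245 + (0.3119245 − 0.3132408)/3 = 0.3114857
R(3,2) = (16·0.3114857 − 0.3114535) / 15 = 0.3114878

0.31149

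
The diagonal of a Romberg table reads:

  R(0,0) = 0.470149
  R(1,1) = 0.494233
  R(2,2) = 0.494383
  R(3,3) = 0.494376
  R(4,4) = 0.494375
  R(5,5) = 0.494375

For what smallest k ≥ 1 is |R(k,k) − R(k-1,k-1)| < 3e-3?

|R(1,1) − R(0,0)| = 0.024084 ≥ 3e-3
|R(2,2) − R(1,1)| = 0.000150 < 3e-3

k = 2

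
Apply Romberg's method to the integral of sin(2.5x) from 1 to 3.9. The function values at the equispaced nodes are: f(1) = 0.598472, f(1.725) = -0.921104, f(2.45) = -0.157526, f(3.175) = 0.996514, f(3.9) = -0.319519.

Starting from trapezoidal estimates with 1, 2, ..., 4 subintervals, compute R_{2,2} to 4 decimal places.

R_{0,0} (trapezoid, 1 panel, h=2.9000): 0.404482
R_{1,0} (trapezoid, 2 panels, h=1.4500): -0.026172
R_{2,0} (trapezoid, 4 panels, h=0.7250): 0.041586
R_{1,1} = -0.026172 + (-0.026172 − 0.404482)/3 = -0.169723
R_{2,1} = 0.041586 + (0.041586 − (-0.026172))/3 = 0.064172
R_{2,2} = 0.064172 + (0.064172 − (-0.169723))/15 = 0.079765

0.0798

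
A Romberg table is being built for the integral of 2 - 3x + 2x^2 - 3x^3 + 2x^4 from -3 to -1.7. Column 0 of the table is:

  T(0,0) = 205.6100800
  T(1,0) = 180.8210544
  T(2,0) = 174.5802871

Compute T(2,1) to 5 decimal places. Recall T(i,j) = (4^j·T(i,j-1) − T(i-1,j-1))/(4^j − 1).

172.50003

T(2,1) = (4·174.5802871 − 180.8210544) / 3 = 172.5000313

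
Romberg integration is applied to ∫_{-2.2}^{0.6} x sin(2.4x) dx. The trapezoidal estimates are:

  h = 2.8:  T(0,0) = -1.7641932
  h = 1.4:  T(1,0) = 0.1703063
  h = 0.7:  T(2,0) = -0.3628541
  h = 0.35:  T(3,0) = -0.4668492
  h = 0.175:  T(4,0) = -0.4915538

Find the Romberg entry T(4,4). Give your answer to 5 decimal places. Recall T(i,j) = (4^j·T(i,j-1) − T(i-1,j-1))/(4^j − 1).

Richardson extrapolation on the trapezoidal column (denominator 4−1=3):
T(1,1) = 0.1703063 + (0.1703063 − (-1.7641932))/3 = 0.8151395
T(2,1) = -0.3628541 + (-0.3628541 − 0.1703063)/3 = -0.5405742
T(3,1) = (4·(-0.4668492) − (-0.3628541)) / 3 = -0.5015142
T(4,1) = (4·(-0.4915538) − (-0.4668492)) / 3 = -0.4997887
T(2,2) = -0.5405742 + (-0.5405742 − 0.8151395)/15 = -0.6309551
T(3,2) = (16·(-0.5015142) − (-0.5405742)) / 15 = -0.4989102
T(4,2) = (16·(-0.4997887) − (-0.5015142)) / 15 = -0.4996737
T(3,3) = (64·(-0.4989102) − (-0.6309551)) / 63 = -0.4968142
T(4,3) = -0.4996737 + (-0.4996737 − (-0.4989102))/63 = -0.4996858
T(4,4) = -0.4996858 + (-0.4996858 − (-0.4968142))/255 = -0.4996971
(Column j=1 coincides with Simpson's rule on the same nodes.)

-0.49970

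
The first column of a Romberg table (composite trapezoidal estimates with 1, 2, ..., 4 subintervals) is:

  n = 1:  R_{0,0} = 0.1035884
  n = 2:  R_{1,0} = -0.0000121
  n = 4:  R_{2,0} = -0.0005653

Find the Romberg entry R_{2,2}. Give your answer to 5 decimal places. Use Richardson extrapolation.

0.00150

Richardson extrapolation on the trapezoidal column (denominator 4−1=3):
R_{1,1} = (4·(-0.0000121) − 0.1035884) / 3 = -0.0345456
R_{2,1} = -0.0005653 + (-0.0005653 − (-0.0000121))/3 = -0.0007497
R_{2,2} = (16·(-0.0007497) − (-0.0345456)) / 15 = 0.0015034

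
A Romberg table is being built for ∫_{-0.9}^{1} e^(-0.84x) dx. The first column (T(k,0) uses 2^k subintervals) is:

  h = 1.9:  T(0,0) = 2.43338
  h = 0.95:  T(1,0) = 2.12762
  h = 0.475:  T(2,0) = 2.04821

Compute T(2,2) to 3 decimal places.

2.021

Richardson extrapolation on the trapezoidal column (denominator 4−1=3):
T(1,1) = 2.12762 + (2.12762 − 2.43338)/3 = 2.02570
T(2,1) = 2.04821 + (2.04821 − 2.12762)/3 = 2.02174
T(2,2) = 2.02174 + (2.02174 − 2.02570)/15 = 2.02148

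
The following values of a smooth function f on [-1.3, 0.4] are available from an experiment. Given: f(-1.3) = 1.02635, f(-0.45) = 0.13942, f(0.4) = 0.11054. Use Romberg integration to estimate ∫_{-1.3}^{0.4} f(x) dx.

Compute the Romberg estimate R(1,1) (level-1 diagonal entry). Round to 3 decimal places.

0.480

R(0,0) (trapezoid, 1 panel, h=1.7000): 0.96636
R(1,0) (trapezoid, 2 panels, h=0.8500): 0.60169
R(1,1) = 0.60169 + (0.60169 − 0.96636)/3 = 0.48013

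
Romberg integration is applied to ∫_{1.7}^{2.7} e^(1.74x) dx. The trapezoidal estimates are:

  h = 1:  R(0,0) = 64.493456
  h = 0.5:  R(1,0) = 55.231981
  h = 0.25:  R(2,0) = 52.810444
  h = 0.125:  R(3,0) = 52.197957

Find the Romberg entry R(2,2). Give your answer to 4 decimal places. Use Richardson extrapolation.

51.9938

R(1,1) = (4·55.231981 − 64.493456) / 3 = 52.144823
R(2,1) = (4·52.810444 − 55.231981) / 3 = 52.003265
R(2,2) = (16·52.003265 − 52.144823) / 15 = 51.993828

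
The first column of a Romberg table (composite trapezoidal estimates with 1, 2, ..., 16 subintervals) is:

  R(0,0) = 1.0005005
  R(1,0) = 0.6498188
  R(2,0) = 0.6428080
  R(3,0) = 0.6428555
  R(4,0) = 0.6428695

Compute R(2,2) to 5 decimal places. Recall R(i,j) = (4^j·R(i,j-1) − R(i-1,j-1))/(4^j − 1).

0.64764

R(1,1) = (4·0.6498188 − 1.0005005) / 3 = 0.5329249
R(2,1) = (4·0.6428080 − 0.6498188) / 3 = 0.6404711
R(2,2) = 0.6404711 + (0.6404711 − 0.5329249)/15 = 0.6476408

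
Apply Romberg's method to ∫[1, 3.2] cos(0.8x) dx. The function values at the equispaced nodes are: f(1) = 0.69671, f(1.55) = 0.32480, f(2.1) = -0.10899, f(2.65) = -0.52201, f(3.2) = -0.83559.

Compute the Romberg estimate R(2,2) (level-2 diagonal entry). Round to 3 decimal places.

R(0,0) (trapezoid, 1 panel, h=2.2000): -0.15277
R(1,0) (trapezoid, 2 panels, h=1.1000): -0.19627
R(2,0) (trapezoid, 4 panels, h=0.5500): -0.20660
R(1,1) = -0.19627 + (-0.19627 − (-0.15277))/3 = -0.21077
R(2,1) = -0.20660 + (-0.20660 − (-0.19627))/3 = -0.21004
R(2,2) = -0.21004 + (-0.21004 − (-0.21077))/15 = -0.20999

-0.210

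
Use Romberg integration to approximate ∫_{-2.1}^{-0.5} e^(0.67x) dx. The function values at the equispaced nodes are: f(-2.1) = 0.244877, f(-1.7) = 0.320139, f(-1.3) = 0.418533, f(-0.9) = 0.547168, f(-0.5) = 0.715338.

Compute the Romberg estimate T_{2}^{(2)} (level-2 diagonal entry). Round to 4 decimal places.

0.7022

T_{0}^{(0)} (trapezoid, 1 panel, h=1.6000): 0.768172
T_{1}^{(0)} (trapezoid, 2 panels, h=0.8000): 0.718912
T_{2}^{(0)} (trapezoid, 4 panels, h=0.4000): 0.706379
T_{1}^{(1)} = 0.718912 + (0.718912 − 0.768172)/3 = 0.702492
T_{2}^{(1)} = 0.706379 + (0.706379 − 0.718912)/3 = 0.702201
T_{2}^{(2)} = 0.702201 + (0.702201 − 0.702492)/15 = 0.702182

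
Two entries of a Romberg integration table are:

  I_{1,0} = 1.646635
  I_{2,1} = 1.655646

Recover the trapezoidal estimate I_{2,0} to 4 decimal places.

1.6534

From I_{2,1} = (4·I_{2,0} − I_{1,0})/3, solve for I_{2,0}:
4·I_{2,0} = 3·1.655646 + 1.646635 = 6.613573
I_{2,0} = 1.653393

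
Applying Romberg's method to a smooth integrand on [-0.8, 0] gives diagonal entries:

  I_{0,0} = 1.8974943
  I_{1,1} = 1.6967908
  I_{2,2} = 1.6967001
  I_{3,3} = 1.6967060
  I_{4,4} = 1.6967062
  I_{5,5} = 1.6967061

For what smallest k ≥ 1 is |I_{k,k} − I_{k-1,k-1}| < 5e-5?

|I_{1,1} − I_{0,0}| = 0.2007035 ≥ 5e-5
|I_{2,2} − I_{1,1}| = 0.0000907 ≥ 5e-5
|I_{3,3} − I_{2,2}| = 0.0000059 < 5e-5

k = 3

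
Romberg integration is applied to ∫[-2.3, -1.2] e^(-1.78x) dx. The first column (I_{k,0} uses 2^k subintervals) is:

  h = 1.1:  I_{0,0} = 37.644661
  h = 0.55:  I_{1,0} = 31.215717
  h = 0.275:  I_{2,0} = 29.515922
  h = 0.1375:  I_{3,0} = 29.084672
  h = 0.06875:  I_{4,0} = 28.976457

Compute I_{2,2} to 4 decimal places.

28.9411

Richardson extrapolation on the trapezoidal column (denominator 4−1=3):
I_{1,1} = (4·31.215717 − 37.644661) / 3 = 29.072736
I_{2,1} = 29.515922 + (29.515922 − 31.215717)/3 = 28.949324
I_{2,2} = 28.949324 + (28.949324 − 29.072736)/15 = 28.941097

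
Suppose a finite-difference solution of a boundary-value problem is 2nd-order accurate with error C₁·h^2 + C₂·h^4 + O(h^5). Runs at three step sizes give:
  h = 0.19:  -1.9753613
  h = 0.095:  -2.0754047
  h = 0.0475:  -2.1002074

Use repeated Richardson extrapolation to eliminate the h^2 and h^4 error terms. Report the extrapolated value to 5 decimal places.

First eliminate the h^2 term (factor 2^2 = 4):
  B₁ = (4·(-2.0754047) − (-1.9753613))/3 = -2.1087525
  B₂ = (4·(-2.1002074) − (-2.0754047))/3 = -2.1084750
Then eliminate the h^4 term (factor 2^4 = 16):
  (16·(-2.1084750) − (-2.1087525))/15 = -2.1084565

-2.10846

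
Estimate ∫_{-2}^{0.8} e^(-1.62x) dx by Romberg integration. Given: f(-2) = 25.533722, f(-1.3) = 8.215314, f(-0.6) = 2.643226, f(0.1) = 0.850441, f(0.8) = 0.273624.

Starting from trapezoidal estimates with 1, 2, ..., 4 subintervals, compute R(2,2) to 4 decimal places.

15.6325

R(0,0) (trapezoid, 1 panel, h=2.8000): 36.130284
R(1,0) (trapezoid, 2 panels, h=1.4000): 21.765659
R(2,0) (trapezoid, 4 panels, h=0.7000): 17.228858
R(1,1) = 21.765659 + (21.765659 − 36.130284)/3 = 16.977451
R(2,1) = 17.228858 + (17.228858 − 21.765659)/3 = 15.716591
R(2,2) = 15.716591 + (15.716591 − 16.977451)/15 = 15.632534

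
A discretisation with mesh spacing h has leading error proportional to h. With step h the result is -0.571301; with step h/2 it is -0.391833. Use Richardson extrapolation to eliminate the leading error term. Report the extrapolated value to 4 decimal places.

-0.2124

Extrapolated value = (2·A(h/2) − A(h)) / (2 − 1)
= (2·(-0.391833) − (-0.571301)) / 1
= -0.212365 / 1 = -0.212365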